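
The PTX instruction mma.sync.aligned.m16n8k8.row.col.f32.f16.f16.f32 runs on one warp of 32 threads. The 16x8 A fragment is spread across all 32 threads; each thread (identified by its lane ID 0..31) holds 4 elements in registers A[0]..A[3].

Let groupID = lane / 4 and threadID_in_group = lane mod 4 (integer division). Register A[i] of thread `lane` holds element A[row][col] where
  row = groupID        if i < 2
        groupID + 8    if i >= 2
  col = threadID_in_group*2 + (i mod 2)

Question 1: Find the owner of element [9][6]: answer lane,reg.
7,2

r: 9->gid=1,r8=1  c: 6->tid=3,i&1=0
L=1*4+3=7  i=1*2+0=2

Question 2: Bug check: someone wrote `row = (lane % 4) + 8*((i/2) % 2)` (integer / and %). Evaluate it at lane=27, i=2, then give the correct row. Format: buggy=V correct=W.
`(lane % 4) + 8*((i/2) % 2)`[27,2]->11
27: gid=6,tid=3
[2] (6+8,3*2+0) = (14,6)
row: 11 vs 14

buggy=11 correct=14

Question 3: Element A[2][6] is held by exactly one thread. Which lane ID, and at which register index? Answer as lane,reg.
11,0

r: 2->gid=2,r8=0  c: 6->tid=3,i&1=0
L=2*4+3=11  i=0*2+0=0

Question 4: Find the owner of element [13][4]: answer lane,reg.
22,2

r=13→G=5,rhi=1  c=4→T=2,p=0
L=5*4+2=22  i=1*2+0=2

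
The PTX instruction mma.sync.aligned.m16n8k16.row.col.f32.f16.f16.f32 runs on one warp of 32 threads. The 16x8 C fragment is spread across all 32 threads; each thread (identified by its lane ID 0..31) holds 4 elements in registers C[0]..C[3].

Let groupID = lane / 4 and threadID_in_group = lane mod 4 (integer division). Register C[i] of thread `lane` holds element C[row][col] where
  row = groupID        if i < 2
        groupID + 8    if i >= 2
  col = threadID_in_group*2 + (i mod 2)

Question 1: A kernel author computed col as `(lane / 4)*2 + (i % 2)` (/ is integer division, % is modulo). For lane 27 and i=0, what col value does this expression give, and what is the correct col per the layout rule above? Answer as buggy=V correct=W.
`(lane / 4)*2 + (i % 2)`[27,0]→12
lane 27→27/4=6, 27 mod 4=3
i=0  r:6+0→6  c:2·3+0→6
col: 12 vs 6

buggy=12 correct=6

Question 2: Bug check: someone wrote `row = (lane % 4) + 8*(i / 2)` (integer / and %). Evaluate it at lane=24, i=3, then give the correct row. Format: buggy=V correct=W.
`(lane % 4) + 8*(i / 2)`[24,3]=>8
lane 24: grp=6 (24/4), tig=0 (24%4)
i=3: r=6+8=14, c=0*2+1=1
row: 8 vs 14

buggy=8 correct=14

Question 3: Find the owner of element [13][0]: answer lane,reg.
r=13->g=5,rb=1  c=0->t=0,b0=0
L=5*4+0=20  i=1*2+0=2

20,2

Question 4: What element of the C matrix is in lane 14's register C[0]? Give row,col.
3,4

14: G=3,T=2
[0] (3+0,2*2+0) = (3,4)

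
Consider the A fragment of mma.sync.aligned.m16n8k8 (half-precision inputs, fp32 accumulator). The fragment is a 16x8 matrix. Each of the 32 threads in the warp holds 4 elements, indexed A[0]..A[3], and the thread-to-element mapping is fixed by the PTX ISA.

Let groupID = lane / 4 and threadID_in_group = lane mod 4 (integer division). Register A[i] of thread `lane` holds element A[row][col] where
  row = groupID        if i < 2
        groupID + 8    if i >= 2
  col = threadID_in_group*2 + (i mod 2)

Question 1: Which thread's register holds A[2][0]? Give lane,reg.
r:2=>grp=2,rB=0  c:0=>tig=0,lo=0
L=2*4+0=8  i=0*2+0=0

8,0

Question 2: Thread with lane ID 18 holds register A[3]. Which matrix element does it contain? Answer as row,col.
12,5

18: gr=4,th=2
[3] (4+8,2*2+1) = (12,5)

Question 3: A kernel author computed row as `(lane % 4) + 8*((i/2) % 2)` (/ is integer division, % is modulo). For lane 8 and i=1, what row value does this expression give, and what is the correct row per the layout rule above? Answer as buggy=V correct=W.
buggy=0 correct=2

`(lane % 4) + 8*((i/2) % 2)`[8,1]=>0
L=8=>grp=8>>2=2, tig=8&3=0
[1]=>row 2+0=2  col 0·2+1=1
row: 0 vs 2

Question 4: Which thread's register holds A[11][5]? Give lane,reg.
14,3

r=11→G=3,rhi=1  c=5→T=2,p=1
L=3*4+2=14  i=1*2+1=3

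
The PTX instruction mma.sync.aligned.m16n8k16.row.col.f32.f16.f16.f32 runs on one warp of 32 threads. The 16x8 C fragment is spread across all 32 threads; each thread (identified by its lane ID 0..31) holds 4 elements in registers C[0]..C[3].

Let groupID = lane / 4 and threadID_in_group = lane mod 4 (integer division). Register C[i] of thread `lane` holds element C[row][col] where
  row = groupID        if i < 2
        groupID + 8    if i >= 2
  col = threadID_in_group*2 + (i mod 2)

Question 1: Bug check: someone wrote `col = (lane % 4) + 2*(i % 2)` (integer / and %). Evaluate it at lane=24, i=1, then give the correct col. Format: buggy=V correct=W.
`(lane % 4) + 2*(i % 2)`[24,1]=>2
24: grp=6,tig=0
[1] (6+0,0*2+1) = (6,1)
col: 2 vs 1

buggy=2 correct=1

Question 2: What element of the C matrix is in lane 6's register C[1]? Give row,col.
lane 6: g=1 (6/4), t=2 (6%4)
i=1: r=1+0=1, c=2*2+1=5

1,5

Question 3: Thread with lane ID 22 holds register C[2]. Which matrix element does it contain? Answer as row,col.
13,4

22: gr=5,th=2
[2] (5+8,2*2+0) = (13,4)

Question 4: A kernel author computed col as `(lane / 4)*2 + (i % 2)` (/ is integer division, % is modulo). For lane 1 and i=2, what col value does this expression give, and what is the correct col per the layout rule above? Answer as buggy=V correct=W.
`(lane / 4)*2 + (i % 2)`[1,2]->0
1: g=0,t=1
[2] (0+8,1*2+0) = (8,2)
col: 0 vs 2

buggy=0 correct=2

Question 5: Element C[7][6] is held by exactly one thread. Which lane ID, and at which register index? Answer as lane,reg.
r=7→G=7,rhi=0  c=6→T=3,p=0
L=7*4+3=31  i=0*2+0=0

31,0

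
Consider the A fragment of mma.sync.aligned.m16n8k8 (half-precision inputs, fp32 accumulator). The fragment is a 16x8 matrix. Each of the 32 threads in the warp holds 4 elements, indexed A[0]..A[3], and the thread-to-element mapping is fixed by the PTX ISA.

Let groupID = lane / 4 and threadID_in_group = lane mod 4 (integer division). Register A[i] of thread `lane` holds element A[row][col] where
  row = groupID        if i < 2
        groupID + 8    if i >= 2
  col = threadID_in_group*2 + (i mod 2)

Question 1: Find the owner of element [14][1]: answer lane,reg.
r=14→G=6,rhi=1  c=1→T=0,p=1
L=6*4+0=24  i=1*2+1=3

24,3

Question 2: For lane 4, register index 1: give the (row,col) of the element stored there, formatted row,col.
lane 4=>4/4=1, 4 mod 4=0
i=1  r:1+0=>1  c:2·0+1=>1

1,1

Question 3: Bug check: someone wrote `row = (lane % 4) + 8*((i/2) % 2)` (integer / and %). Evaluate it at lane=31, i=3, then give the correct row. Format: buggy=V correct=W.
`(lane % 4) + 8*((i/2) % 2)`[31,3]⇒11
lane 31⇒31/4=7, 31 mod 4=3
i=3  r:7+8⇒15  c:2·3+1⇒7
row: 11 vs 15

buggy=11 correct=15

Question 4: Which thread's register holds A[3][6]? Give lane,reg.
r=3→G=3,rhi=0  c=6→T=3,p=0
L=3*4+3=15  i=0*2+0=0

15,0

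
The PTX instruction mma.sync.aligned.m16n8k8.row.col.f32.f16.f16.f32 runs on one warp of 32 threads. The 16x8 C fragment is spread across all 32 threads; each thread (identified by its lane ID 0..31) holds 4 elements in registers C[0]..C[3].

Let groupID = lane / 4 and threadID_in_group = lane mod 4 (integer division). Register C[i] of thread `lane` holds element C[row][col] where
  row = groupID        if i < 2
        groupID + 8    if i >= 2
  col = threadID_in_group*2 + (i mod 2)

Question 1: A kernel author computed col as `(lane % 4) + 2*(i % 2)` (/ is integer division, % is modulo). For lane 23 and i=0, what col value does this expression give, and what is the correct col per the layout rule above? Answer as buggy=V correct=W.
`(lane % 4) + 2*(i % 2)`[23,0]->3
lane 23->23/4=5, 23 mod 4=3
i=0  r:5+0->5  c:2·3+0->6
col: 3 vs 6

buggy=3 correct=6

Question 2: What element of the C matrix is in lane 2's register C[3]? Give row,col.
L=2→G=2>>2=0, T=2&3=2
[3]→row 0+8=8  col 2·2+1=5

8,5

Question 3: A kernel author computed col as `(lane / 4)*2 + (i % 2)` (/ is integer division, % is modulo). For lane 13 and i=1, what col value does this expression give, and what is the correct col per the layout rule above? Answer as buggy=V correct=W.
`(lane / 4)*2 + (i % 2)`[13,1]->7
L=13->gid=13>>2=3, tid=13&3=1
[1]->row 3+0=3  col 1·2+1=3
col: 7 vs 3

buggy=7 correct=3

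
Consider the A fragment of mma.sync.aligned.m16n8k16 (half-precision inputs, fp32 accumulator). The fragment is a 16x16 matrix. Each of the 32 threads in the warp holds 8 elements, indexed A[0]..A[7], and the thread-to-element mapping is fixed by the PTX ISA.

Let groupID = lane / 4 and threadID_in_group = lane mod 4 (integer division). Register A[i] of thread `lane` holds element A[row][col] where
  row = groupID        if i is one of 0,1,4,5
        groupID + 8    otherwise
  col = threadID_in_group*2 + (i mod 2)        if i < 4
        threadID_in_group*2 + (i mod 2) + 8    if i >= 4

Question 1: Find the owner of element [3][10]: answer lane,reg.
13,4

r:3=>grp=3,rB=0  c:10=>cB=1,tig=1,lo=0
L=3*4+1=13  i=1*4+0*2+0=4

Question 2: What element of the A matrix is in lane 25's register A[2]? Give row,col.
25: g=6,t=1
[2] (6+8,1*2+0+0) = (14,2)

14,2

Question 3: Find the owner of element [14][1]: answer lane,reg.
r=14->g=6,rb=1  c=1->cb=0,t=0,b0=1
L=6*4+0=24  i=0*4+1*2+1=3

24,3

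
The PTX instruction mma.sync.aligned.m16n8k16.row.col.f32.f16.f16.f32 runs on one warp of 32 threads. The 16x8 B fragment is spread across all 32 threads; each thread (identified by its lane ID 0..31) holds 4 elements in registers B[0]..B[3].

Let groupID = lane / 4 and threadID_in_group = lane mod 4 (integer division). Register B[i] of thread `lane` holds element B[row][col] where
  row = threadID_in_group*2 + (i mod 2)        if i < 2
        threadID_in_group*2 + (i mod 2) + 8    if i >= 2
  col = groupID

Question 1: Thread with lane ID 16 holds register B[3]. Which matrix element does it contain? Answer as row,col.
9,4

lane 16->16/4=4, 16 mod 4=0
i=3  r:2·0+1+8->9  c:4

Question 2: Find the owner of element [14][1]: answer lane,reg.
c: 1->gid=1  r: 14->r8=1,tid=3,i&1=0
L=1*4+3=7  i=1*2+0=2

7,2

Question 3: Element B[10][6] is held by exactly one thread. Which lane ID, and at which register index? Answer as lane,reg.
c: 6->gid=6  r: 10->r8=1,tid=1,i&1=0
L=6*4+1=25  i=1*2+0=2

25,2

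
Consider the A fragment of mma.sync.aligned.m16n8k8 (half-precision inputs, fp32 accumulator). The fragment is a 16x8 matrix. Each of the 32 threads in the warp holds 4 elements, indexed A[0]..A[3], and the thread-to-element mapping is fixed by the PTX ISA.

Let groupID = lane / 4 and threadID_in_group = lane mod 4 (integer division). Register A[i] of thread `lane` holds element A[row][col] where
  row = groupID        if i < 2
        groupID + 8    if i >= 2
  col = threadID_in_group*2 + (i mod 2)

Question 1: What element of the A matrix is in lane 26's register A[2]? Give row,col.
14,4

26: gr=6,th=2
[2] (6+8,2*2+0) = (14,4)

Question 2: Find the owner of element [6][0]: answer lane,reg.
24,0

r=6->g=6,rb=0  c=0->t=0,b0=0
L=6*4+0=24  i=0*2+0=0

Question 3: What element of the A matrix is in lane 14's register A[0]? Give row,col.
3,4

14: grp=3,tig=2
[0] (3+0,2*2+0) = (3,4)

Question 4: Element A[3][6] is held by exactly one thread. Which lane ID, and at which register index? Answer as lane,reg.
r:3=>grp=3,rB=0  c:6=>tig=3,lo=0
L=3*4+3=15  i=0*2+0=0

15,0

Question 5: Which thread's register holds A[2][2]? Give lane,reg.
r:2=>grp=2,rB=0  c:2=>tig=1,lo=0
L=2*4+1=9  i=0*2+0=0

9,0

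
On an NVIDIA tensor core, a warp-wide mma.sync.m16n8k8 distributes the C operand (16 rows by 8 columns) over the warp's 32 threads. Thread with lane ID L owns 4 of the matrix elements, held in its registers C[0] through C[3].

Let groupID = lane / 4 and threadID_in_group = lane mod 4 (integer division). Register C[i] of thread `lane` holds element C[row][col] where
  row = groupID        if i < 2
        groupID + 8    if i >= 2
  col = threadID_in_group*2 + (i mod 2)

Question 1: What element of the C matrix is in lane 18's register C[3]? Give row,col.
L=18⇒gr=18>>2=4, th=18&3=2
[3]⇒row 4+8=12  col 2·2+1=5

12,5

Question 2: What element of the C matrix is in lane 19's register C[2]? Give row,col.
12,6

19: grp=4,tig=3
[2] (4+8,3*2+0) = (12,6)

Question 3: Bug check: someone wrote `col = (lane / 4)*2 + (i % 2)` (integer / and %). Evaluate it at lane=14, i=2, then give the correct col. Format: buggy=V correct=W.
`(lane / 4)*2 + (i % 2)`[14,2]⇒6
lane 14: gr=3 (14/4), th=2 (14%4)
i=2: r=3+8=11, c=2*2+0=4
col: 6 vs 4

buggy=6 correct=4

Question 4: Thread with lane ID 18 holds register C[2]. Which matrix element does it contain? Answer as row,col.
lane 18: gid=4 (18/4), tid=2 (18%4)
i=2: r=4+8=12, c=2*2+0=4

12,4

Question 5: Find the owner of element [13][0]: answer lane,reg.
20,2

r=13⇒gr=5,Rb=1  c=0⇒th=0,odd=0
L=5*4+0=20  i=1*2+0=2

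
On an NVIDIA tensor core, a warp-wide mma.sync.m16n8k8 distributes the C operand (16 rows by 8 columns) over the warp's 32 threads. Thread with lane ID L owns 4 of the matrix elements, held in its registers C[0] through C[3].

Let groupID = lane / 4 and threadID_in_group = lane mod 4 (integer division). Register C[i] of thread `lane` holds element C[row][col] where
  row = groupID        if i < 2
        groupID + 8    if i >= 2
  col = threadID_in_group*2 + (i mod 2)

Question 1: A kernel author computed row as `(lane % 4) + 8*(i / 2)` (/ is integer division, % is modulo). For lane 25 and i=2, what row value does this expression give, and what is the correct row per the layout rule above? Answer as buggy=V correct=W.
`(lane % 4) + 8*(i / 2)`[25,2]->9
25: g=6,t=1
[2] (6+8,1*2+0) = (14,2)
row: 9 vs 14

buggy=9 correct=14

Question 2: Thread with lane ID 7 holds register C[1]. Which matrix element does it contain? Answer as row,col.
L=7->gid=7>>2=1, tid=7&3=3
[1]->row 1+0=1  col 3·2+1=7

1,7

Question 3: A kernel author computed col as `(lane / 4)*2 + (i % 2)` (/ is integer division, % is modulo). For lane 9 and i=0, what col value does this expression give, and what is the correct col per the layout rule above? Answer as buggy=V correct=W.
`(lane / 4)*2 + (i % 2)`[9,0]⇒4
L=9⇒gr=9>>2=2, th=9&3=1
[0]⇒row 2+0=2  col 1·2+0=2
col: 4 vs 2

buggy=4 correct=2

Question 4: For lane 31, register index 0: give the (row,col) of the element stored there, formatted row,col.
L=31->gid=31>>2=7, tid=31&3=3
[0]->row 7+0=7  col 3·2+0=6

7,6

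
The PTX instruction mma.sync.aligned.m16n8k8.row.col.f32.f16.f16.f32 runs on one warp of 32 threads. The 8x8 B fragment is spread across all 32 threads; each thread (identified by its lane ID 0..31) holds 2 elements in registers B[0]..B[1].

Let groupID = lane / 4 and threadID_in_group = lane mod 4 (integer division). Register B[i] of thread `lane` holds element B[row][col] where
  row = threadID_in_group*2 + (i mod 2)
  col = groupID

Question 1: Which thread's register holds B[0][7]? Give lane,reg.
28,0

c: 7->gid=7  r: 0->tid=0,i&1=0
L=7*4+0=28  i=0=0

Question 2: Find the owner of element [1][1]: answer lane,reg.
c: 1->gid=1  r: 1->tid=0,i&1=1
L=1*4+0=4  i=1=1

4,1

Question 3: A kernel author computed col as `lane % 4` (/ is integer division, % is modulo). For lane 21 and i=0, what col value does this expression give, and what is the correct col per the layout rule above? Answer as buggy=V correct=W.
`lane % 4`[21,0]->1
lane 21: g=5 (21/4), t=1 (21%4)
i=0: r=1*2+0=2, c=g=5
col: 1 vs 5

buggy=1 correct=5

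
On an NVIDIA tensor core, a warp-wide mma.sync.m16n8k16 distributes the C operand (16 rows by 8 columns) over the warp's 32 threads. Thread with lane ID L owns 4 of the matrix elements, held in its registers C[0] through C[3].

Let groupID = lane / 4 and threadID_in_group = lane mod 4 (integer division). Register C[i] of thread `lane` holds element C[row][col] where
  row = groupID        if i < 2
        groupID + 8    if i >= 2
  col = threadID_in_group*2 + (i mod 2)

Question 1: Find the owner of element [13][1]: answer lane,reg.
20,3

r: 13->gid=5,r8=1  c: 1->tid=0,i&1=1
L=5*4+0=20  i=1*2+1=3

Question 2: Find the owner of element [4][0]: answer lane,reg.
r: 4->gid=4,r8=0  c: 0->tid=0,i&1=0
L=4*4+0=16  i=0*2+0=0

16,0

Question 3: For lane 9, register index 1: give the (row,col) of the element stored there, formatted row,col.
2,3

lane 9: G=2 (9/4), T=1 (9%4)
i=1: r=2+0=2, c=1*2+1=3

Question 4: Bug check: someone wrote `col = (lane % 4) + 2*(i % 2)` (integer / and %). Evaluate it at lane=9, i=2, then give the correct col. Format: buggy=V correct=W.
`(lane % 4) + 2*(i % 2)`[9,2]->1
lane 9: gid=2 (9/4), tid=1 (9%4)
i=2: r=2+8=10, c=1*2+0=2
col: 1 vs 2

buggy=1 correct=2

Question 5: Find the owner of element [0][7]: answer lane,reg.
r:0=>grp=0,rB=0  c:7=>tig=3,lo=1
L=0*4+3=3  i=0*2+1=1

3,1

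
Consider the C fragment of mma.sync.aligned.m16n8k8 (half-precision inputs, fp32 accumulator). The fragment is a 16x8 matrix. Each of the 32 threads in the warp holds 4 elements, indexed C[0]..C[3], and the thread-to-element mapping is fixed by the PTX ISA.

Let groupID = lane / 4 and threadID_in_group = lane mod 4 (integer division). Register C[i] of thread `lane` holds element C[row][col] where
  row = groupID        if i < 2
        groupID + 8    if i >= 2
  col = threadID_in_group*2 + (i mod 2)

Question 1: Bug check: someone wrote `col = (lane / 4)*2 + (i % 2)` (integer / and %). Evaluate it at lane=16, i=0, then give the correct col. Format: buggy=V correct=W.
buggy=8 correct=0

`(lane / 4)*2 + (i % 2)`[16,0]⇒8
lane 16: gr=4 (16/4), th=0 (16%4)
i=0: r=4+0=4, c=0*2+0=0
col: 8 vs 0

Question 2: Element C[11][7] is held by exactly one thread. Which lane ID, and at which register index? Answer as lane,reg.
r=11⇒gr=3,Rb=1  c=7⇒th=3,odd=1
L=3*4+3=15  i=1*2+1=3

15,3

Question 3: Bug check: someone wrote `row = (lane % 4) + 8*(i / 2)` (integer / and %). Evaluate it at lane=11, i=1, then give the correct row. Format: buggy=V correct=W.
buggy=3 correct=2

`(lane % 4) + 8*(i / 2)`[11,1]->3
lane 11: gid=2 (11/4), tid=3 (11%4)
i=1: r=2+0=2, c=3*2+1=7
row: 3 vs 2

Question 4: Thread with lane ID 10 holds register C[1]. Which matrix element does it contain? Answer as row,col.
L=10⇒gr=10>>2=2, th=10&3=2
[1]⇒row 2+0=2  col 2·2+1=5

2,5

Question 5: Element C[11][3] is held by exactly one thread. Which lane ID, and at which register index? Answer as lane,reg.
13,3

r:11=>grp=3,rB=1  c:3=>tig=1,lo=1
L=3*4+1=13  i=1*2+1=3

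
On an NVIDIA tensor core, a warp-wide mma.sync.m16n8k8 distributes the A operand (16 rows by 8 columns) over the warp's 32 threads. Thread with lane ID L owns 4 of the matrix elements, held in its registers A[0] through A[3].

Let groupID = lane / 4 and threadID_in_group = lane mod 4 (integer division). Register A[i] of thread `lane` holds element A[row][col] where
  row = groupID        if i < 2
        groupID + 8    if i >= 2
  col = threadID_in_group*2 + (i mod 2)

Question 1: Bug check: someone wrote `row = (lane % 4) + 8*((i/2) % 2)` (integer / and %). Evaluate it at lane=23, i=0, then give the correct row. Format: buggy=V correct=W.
`(lane % 4) + 8*((i/2) % 2)`[23,0]=>3
23: grp=5,tig=3
[0] (5+0,3*2+0) = (5,6)
row: 3 vs 5

buggy=3 correct=5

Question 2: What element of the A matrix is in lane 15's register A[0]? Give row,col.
3,6

15: G=3,T=3
[0] (3+0,3*2+0) = (3,6)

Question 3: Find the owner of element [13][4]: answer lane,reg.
22,2

r=13->g=5,rb=1  c=4->t=2,b0=0
L=5*4+2=22  i=1*2+0=2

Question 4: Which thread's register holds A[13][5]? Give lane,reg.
22,3

r=13→G=5,rhi=1  c=5→T=2,p=1
L=5*4+2=22  i=1*2+1=3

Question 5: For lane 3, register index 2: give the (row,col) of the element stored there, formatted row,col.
8,6

lane 3->3/4=0, 3 mod 4=3
i=2  r:0+8->8  c:2·3+0->6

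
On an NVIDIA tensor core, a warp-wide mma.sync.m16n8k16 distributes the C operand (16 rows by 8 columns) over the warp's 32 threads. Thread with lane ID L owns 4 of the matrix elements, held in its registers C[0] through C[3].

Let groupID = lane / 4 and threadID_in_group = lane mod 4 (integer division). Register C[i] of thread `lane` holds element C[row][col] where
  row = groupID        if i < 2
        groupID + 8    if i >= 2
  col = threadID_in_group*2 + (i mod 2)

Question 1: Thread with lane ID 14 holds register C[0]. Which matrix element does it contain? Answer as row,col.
3,4

lane 14→14/4=3, 14 mod 4=2
i=0  r:3+0→3  c:2·2+0→4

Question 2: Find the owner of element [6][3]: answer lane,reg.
25,1

r=6⇒gr=6,Rb=0  c=3⇒th=1,odd=1
L=6*4+1=25  i=0*2+1=1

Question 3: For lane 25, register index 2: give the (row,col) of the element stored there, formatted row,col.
14,2

L=25→G=25>>2=6, T=25&3=1
[2]→row 6+8=14  col 1·2+0=2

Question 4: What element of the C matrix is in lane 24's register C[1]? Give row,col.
24: grp=6,tig=0
[1] (6+0,0*2+1) = (6,1)

6,1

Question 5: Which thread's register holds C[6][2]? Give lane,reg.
r:6=>grp=6,rB=0  c:2=>tig=1,lo=0
L=6*4+1=25  i=0*2+0=0

25,0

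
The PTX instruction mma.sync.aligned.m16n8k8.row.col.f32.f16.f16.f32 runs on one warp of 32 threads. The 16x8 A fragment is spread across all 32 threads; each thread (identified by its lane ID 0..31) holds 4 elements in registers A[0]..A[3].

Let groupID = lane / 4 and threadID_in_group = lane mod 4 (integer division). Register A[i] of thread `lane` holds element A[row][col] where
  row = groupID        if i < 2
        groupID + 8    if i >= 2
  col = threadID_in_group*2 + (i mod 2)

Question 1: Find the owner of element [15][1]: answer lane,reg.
r:15=>grp=7,rB=1  c:1=>tig=0,lo=1
L=7*4+0=28  i=1*2+1=3

28,3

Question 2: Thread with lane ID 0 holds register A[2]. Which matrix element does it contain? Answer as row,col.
0: g=0,t=0
[2] (0+8,0*2+0) = (8,0)

8,0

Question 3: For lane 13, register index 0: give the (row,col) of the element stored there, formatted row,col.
lane 13=>13/4=3, 13 mod 4=1
i=0  r:3+0=>3  c:2·1+0=>2

3,2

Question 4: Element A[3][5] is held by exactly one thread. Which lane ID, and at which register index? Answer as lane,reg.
14,1

r=3⇒gr=3,Rb=0  c=5⇒th=2,odd=1
L=3*4+2=14  i=0*2+1=1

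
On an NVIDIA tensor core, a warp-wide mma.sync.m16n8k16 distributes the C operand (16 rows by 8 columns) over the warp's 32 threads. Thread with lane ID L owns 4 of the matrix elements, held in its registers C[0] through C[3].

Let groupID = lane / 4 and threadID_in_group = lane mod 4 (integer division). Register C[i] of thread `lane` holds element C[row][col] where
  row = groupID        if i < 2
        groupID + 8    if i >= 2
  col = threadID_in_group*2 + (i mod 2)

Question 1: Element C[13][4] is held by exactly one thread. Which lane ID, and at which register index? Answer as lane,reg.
r=13⇒gr=5,Rb=1  c=4⇒th=2,odd=0
L=5*4+2=22  i=1*2+0=2

22,2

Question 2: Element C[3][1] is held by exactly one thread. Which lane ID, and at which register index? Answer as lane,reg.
r=3->g=3,rb=0  c=1->t=0,b0=1
L=3*4+0=12  i=0*2+1=1

12,1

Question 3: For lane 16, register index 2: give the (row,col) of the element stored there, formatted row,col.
L=16→G=16>>2=4, T=16&3=0
[2]→row 4+8=12  col 0·2+0=0

12,0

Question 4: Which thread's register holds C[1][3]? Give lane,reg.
r=1→G=1,rhi=0  c=3→T=1,p=1
L=1*4+1=5  i=0*2+1=1

5,1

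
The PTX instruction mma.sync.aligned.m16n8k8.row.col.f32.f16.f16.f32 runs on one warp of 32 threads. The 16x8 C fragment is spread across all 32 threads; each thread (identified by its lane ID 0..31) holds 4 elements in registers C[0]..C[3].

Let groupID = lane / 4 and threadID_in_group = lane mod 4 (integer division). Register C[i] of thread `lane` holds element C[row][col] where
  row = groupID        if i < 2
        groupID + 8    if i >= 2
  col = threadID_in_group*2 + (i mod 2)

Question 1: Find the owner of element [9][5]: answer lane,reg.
r: 9->gid=1,r8=1  c: 5->tid=2,i&1=1
L=1*4+2=6  i=1*2+1=3

6,3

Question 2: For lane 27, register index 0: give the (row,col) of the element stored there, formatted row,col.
lane 27=>27/4=6, 27 mod 4=3
i=0  r:6+0=>6  c:2·3+0=>6

6,6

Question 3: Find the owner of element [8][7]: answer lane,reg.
r=8⇒gr=0,Rb=1  c=7⇒th=3,odd=1
L=0*4+3=3  i=1*2+1=3

3,3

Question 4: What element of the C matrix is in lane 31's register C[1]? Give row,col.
7,7

lane 31→31/4=7, 31 mod 4=3
i=1  r:7+0→7  c:2·3+1→7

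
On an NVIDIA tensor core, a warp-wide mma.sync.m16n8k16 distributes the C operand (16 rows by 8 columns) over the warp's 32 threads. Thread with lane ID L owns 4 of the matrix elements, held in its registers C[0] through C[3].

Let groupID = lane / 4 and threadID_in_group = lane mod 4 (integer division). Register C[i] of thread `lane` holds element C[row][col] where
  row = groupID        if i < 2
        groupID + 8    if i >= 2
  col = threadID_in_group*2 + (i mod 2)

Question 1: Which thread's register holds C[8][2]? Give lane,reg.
1,2

r=8⇒gr=0,Rb=1  c=2⇒th=1,odd=0
L=0*4+1=1  i=1*2+0=2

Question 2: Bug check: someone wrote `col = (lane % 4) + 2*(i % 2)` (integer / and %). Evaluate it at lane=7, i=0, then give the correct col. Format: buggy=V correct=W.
`(lane % 4) + 2*(i % 2)`[7,0]->3
7: gid=1,tid=3
[0] (1+0,3*2+0) = (1,6)
col: 3 vs 6

buggy=3 correct=6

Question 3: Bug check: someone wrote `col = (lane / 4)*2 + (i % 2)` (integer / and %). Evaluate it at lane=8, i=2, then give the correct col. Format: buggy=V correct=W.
`(lane / 4)*2 + (i % 2)`[8,2]->4
lane 8: g=2 (8/4), t=0 (8%4)
i=2: r=2+8=10, c=0*2+0=0
col: 4 vs 0

buggy=4 correct=0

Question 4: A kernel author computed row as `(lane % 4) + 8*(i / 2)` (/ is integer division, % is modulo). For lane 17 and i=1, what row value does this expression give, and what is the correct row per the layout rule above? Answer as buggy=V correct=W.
`(lane % 4) + 8*(i / 2)`[17,1]⇒1
lane 17⇒17/4=4, 17 mod 4=1
i=1  r:4+0⇒4  c:2·1+1⇒3
row: 1 vs 4

buggy=1 correct=4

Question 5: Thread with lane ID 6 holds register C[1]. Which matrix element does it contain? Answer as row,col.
1,5

lane 6: grp=1 (6/4), tig=2 (6%4)
i=1: r=1+0=1, c=2*2+1=5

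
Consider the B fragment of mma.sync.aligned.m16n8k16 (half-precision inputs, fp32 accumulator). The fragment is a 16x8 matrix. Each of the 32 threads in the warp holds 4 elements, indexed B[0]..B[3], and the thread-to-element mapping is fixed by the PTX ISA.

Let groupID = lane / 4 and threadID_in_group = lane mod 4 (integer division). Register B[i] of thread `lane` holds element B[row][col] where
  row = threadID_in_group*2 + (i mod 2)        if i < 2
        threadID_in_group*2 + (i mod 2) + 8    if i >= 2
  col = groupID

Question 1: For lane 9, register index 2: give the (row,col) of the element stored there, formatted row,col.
lane 9->9/4=2, 9 mod 4=1
i=2  r:2·1+0+8->10  c:2

10,2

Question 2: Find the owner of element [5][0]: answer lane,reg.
c:0=>grp=0  r:5=>rB=0,tig=2,lo=1
L=0*4+2=2  i=0*2+1=1

2,1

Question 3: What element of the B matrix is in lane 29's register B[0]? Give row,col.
2,7

lane 29→29/4=7, 29 mod 4=1
i=0  r:2·1+0+0→2  c:7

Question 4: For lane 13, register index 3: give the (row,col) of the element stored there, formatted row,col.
11,3

lane 13: grp=3 (13/4), tig=1 (13%4)
i=3: r=1*2+1+8=11, c=grp=3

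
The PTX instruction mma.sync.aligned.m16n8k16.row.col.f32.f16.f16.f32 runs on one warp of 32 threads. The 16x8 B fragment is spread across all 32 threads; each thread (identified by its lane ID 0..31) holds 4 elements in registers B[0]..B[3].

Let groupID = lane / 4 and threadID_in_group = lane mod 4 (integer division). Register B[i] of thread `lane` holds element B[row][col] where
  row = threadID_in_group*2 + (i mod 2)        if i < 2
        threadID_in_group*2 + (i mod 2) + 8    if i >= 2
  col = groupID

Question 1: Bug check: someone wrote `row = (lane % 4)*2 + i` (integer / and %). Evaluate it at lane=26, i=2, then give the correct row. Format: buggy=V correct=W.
buggy=6 correct=12

`(lane % 4)*2 + i`[26,2]→6
lane 26→26/4=6, 26 mod 4=2
i=2  r:2·2+0+8→12  c:6
row: 6 vs 12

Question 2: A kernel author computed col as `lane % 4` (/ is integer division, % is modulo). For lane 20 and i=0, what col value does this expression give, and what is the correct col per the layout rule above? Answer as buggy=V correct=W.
`lane % 4`[20,0]⇒0
L=20⇒gr=20>>2=5, th=20&3=0
[0]⇒row 0·2+0+0=0  col gr=5
col: 0 vs 5

buggy=0 correct=5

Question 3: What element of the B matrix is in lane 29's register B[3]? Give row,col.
29: g=7,t=1
[3] (1*2+1+8,7) = (11,7)

11,7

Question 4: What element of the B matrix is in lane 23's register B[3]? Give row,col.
15,5

lane 23->23/4=5, 23 mod 4=3
i=3  r:2·3+1+8->15  c:5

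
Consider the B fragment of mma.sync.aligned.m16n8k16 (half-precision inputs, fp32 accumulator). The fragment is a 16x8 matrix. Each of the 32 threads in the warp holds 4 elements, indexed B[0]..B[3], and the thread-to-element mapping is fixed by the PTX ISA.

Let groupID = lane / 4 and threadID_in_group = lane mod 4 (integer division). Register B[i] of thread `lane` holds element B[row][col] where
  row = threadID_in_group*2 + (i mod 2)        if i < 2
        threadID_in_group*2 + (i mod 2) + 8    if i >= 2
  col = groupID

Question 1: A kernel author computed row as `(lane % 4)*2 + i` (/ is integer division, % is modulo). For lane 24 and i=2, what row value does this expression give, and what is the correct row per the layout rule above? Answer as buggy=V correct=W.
buggy=2 correct=8

`(lane % 4)*2 + i`[24,2]->2
lane 24: g=6 (24/4), t=0 (24%4)
i=2: r=0*2+0+8=8, c=g=6
row: 2 vs 8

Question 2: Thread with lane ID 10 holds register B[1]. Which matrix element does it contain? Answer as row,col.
5,2

L=10⇒gr=10>>2=2, th=10&3=2
[1]⇒row 2·2+1+0=5  col gr=2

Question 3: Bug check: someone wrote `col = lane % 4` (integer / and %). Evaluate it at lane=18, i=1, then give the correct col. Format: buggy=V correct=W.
`lane % 4`[18,1]→2
lane 18: G=4 (18/4), T=2 (18%4)
i=1: r=2*2+1+0=5, c=G=4
col: 2 vs 4

buggy=2 correct=4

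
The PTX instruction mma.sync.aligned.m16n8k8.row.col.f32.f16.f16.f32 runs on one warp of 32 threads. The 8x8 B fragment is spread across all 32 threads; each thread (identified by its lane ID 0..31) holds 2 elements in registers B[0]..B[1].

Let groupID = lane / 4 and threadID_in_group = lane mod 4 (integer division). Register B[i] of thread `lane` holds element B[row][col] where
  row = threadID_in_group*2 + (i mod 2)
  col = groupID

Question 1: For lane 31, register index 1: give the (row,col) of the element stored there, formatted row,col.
L=31=>grp=31>>2=7, tig=31&3=3
[1]=>row 3·2+1=7  col grp=7

7,7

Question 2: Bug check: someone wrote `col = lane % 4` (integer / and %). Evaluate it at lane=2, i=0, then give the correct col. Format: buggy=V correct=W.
`lane % 4`[2,0]->2
2: g=0,t=2
[0] (2*2+0,0) = (4,0)
col: 2 vs 0

buggy=2 correct=0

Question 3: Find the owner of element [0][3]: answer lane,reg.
c=3→G=3  r=0→T=0,p=0
L=3*4+0=12  i=0=0

12,0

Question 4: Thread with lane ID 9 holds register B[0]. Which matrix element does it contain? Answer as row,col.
2,2

lane 9: gr=2 (9/4), th=1 (9%4)
i=0: r=1*2+0=2, c=gr=2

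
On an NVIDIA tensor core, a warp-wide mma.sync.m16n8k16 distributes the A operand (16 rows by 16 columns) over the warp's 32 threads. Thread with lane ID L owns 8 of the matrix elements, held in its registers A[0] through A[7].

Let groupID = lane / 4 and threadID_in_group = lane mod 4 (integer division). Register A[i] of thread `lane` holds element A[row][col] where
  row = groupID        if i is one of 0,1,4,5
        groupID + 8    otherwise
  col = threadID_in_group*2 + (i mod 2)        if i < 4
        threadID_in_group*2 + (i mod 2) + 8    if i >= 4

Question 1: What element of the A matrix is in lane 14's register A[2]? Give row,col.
L=14→G=14>>2=3, T=14&3=2
[2]→row 3+8=11  col 2·2+0+0=4

11,4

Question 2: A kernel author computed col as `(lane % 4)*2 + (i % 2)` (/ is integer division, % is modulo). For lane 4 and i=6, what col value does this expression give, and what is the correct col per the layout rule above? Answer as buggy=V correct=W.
`(lane % 4)*2 + (i % 2)`[4,6]->0
L=4->g=4>>2=1, t=4&3=0
[6]->row 1+8=9  col 0·2+0+8=8
col: 0 vs 8

buggy=0 correct=8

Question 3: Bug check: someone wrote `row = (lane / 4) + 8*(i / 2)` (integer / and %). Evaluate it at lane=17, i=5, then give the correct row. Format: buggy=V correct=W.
`(lane / 4) + 8*(i / 2)`[17,5]→20
17: G=4,T=1
[5] (4+0,1*2+1+8) = (4,11)
row: 20 vs 4

buggy=20 correct=4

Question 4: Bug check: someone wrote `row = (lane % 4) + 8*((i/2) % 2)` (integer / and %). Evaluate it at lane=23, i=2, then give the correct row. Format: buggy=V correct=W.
buggy=11 correct=13

`(lane % 4) + 8*((i/2) % 2)`[23,2]->11
23: g=5,t=3
[2] (5+8,3*2+0+0) = (13,6)
row: 11 vs 13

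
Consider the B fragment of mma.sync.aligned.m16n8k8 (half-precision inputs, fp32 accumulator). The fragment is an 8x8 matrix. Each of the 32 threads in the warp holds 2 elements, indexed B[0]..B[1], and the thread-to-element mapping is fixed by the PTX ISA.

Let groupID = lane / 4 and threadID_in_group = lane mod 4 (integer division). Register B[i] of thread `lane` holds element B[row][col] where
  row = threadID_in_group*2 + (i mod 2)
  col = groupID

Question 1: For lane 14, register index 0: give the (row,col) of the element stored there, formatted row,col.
4,3

lane 14=>14/4=3, 14 mod 4=2
i=0  r:2·2+0=>4  c:3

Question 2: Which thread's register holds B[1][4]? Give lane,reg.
16,1

c=4→G=4  r=1→T=0,p=1
L=4*4+0=16  i=1=1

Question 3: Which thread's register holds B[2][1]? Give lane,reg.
c:1=>grp=1  r:2=>tig=1,lo=0
L=1*4+1=5  i=0=0

5,0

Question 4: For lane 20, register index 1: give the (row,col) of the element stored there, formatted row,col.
L=20->g=20>>2=5, t=20&3=0
[1]->row 0·2+1=1  col g=5

1,5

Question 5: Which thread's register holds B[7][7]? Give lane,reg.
31,1

c=7->g=7  r=7->t=3,b0=1
L=7*4+3=31  i=1=1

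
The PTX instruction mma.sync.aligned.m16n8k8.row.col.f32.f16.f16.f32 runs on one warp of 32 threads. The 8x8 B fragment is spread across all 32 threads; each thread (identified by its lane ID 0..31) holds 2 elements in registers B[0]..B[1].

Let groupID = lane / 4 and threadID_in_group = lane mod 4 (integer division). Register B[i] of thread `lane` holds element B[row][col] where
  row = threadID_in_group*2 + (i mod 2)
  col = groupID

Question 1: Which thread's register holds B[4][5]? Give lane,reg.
c:5=>grp=5  r:4=>tig=2,lo=0
L=5*4+2=22  i=0=0

22,0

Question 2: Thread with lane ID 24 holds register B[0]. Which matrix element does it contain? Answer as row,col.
lane 24=>24/4=6, 24 mod 4=0
i=0  r:2·0+0=>0  c:6

0,6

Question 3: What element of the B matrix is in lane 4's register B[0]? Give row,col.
0,1

lane 4: grp=1 (4/4), tig=0 (4%4)
i=0: r=0*2+0=0, c=grp=1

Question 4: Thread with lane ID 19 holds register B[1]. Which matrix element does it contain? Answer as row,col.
L=19→G=19>>2=4, T=19&3=3
[1]→row 3·2+1=7  col G=4

7,4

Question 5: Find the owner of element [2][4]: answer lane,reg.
c=4→G=4  r=2→T=1,p=0
L=4*4+1=17  i=0=0

17,0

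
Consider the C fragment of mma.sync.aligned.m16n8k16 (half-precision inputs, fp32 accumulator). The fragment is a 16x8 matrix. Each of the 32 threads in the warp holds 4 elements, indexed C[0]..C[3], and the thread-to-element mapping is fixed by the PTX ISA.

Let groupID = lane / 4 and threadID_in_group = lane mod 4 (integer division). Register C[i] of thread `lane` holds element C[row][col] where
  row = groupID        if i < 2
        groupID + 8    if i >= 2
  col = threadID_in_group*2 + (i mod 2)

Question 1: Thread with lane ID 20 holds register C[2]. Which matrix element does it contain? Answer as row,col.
13,0

20: gr=5,th=0
[2] (5+8,0*2+0) = (13,0)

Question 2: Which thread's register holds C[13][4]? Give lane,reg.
r=13->g=5,rb=1  c=4->t=2,b0=0
L=5*4+2=22  i=1*2+0=2

22,2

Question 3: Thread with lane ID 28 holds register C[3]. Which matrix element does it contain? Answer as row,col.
lane 28⇒28/4=7, 28 mod 4=0
i=3  r:7+8⇒15  c:2·0+1⇒1

15,1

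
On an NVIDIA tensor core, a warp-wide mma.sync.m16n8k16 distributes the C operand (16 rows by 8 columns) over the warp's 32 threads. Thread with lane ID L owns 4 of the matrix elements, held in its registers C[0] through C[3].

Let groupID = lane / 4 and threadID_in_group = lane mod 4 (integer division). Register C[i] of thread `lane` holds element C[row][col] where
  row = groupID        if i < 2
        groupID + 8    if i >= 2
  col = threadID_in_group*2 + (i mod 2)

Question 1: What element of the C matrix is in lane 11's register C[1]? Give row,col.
2,7

lane 11: gid=2 (11/4), tid=3 (11%4)
i=1: r=2+0=2, c=3*2+1=7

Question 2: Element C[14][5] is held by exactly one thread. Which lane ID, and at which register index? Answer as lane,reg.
26,3

r=14→G=6,rhi=1  c=5→T=2,p=1
L=6*4+2=26  i=1*2+1=3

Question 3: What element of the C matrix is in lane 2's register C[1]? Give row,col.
lane 2->2/4=0, 2 mod 4=2
i=1  r:0+0->0  c:2·2+1->5

0,5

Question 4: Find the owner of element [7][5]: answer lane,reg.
r=7→G=7,rhi=0  c=5→T=2,p=1
L=7*4+2=30  i=0*2+1=1

30,1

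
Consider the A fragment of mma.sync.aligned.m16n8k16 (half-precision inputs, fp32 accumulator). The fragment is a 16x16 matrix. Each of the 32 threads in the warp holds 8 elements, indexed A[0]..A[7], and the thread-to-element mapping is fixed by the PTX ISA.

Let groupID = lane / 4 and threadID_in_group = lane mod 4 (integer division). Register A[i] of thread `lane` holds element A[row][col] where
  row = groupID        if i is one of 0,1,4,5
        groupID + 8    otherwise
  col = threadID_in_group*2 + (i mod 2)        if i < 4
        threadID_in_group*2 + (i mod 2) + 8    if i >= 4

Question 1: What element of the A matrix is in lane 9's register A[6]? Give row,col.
10,10

lane 9⇒9/4=2, 9 mod 4=1
i=6  r:2+8⇒10  c:2·1+0+8⇒10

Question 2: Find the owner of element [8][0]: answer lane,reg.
0,2

r: 8->gid=0,r8=1  c: 0->c8=0,tid=0,i&1=0
L=0*4+0=0  i=0*4+1*2+0=2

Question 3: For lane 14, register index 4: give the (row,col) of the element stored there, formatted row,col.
L=14→G=14>>2=3, T=14&3=2
[4]→row 3+0=3  col 2·2+0+8=12

3,12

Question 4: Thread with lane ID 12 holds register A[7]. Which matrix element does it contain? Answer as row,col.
12: gr=3,th=0
[7] (3+8,0*2+1+8) = (11,9)

11,9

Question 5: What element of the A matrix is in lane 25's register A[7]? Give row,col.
L=25->gid=25>>2=6, tid=25&3=1
[7]->row 6+8=14  col 1·2+1+8=11

14,11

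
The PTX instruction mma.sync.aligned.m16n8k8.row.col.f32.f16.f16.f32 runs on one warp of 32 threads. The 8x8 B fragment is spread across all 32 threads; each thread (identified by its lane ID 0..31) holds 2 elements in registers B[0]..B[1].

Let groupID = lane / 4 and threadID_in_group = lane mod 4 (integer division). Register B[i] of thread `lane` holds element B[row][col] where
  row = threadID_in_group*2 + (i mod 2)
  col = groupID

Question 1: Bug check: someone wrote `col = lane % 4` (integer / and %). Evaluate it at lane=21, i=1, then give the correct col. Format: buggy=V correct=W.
`lane % 4`[21,1]->1
lane 21: gid=5 (21/4), tid=1 (21%4)
i=1: r=1*2+1=3, c=gid=5
col: 1 vs 5

buggy=1 correct=5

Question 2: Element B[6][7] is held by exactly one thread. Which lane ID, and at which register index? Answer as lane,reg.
c=7⇒gr=7  r=6⇒th=3,odd=0
L=7*4+3=31  i=0=0

31,0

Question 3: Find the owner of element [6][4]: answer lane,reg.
c=4->g=4  r=6->t=3,b0=0
L=4*4+3=19  i=0=0

19,0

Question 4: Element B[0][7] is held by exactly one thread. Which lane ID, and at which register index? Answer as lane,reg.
28,0

c:7=>grp=7  r:0=>tig=0,lo=0
L=7*4+0=28  i=0=0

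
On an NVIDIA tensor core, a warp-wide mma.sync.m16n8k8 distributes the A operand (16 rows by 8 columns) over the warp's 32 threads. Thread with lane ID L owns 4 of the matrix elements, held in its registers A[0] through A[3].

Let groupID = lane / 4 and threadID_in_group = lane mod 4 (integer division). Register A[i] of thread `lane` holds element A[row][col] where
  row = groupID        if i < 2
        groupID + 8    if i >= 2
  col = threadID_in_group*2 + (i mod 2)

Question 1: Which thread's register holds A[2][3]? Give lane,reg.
r: 2->gid=2,r8=0  c: 3->tid=1,i&1=1
L=2*4+1=9  i=0*2+1=1

9,1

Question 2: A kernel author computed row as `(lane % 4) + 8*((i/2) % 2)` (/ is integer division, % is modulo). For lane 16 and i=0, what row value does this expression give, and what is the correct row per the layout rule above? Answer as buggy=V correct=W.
`(lane % 4) + 8*((i/2) % 2)`[16,0]->0
lane 16: g=4 (16/4), t=0 (16%4)
i=0: r=4+0=4, c=0*2+0=0
row: 0 vs 4

buggy=0 correct=4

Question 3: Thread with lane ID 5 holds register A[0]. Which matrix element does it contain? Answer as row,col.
1,2

lane 5: gid=1 (5/4), tid=1 (5%4)
i=0: r=1+0=1, c=1*2+0=2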